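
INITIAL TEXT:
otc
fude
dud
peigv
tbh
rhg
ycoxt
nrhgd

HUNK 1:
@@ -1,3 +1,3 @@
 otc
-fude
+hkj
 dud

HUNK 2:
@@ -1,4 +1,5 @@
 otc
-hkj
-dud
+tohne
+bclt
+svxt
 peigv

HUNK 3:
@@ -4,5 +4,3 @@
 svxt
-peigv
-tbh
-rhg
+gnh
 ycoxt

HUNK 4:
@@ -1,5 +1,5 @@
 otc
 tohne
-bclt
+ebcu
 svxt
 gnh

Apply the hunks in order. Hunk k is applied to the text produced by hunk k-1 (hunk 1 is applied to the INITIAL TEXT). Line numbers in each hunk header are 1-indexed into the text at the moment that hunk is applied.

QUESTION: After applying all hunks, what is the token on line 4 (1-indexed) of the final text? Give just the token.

Answer: svxt

Derivation:
Hunk 1: at line 1 remove [fude] add [hkj] -> 8 lines: otc hkj dud peigv tbh rhg ycoxt nrhgd
Hunk 2: at line 1 remove [hkj,dud] add [tohne,bclt,svxt] -> 9 lines: otc tohne bclt svxt peigv tbh rhg ycoxt nrhgd
Hunk 3: at line 4 remove [peigv,tbh,rhg] add [gnh] -> 7 lines: otc tohne bclt svxt gnh ycoxt nrhgd
Hunk 4: at line 1 remove [bclt] add [ebcu] -> 7 lines: otc tohne ebcu svxt gnh ycoxt nrhgd
Final line 4: svxt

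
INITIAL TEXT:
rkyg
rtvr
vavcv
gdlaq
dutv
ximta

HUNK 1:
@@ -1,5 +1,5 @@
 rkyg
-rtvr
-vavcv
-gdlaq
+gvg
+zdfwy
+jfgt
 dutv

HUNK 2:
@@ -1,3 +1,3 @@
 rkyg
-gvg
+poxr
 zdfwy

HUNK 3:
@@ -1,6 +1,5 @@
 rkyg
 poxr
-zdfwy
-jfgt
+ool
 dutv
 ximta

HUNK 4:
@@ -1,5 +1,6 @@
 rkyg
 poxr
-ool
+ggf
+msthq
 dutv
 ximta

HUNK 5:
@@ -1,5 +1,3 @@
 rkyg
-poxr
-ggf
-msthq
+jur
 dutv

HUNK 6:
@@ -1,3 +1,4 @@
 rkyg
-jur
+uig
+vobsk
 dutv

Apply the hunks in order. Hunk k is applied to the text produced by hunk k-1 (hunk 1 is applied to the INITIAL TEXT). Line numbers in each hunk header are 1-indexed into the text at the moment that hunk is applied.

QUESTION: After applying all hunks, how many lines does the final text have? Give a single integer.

Hunk 1: at line 1 remove [rtvr,vavcv,gdlaq] add [gvg,zdfwy,jfgt] -> 6 lines: rkyg gvg zdfwy jfgt dutv ximta
Hunk 2: at line 1 remove [gvg] add [poxr] -> 6 lines: rkyg poxr zdfwy jfgt dutv ximta
Hunk 3: at line 1 remove [zdfwy,jfgt] add [ool] -> 5 lines: rkyg poxr ool dutv ximta
Hunk 4: at line 1 remove [ool] add [ggf,msthq] -> 6 lines: rkyg poxr ggf msthq dutv ximta
Hunk 5: at line 1 remove [poxr,ggf,msthq] add [jur] -> 4 lines: rkyg jur dutv ximta
Hunk 6: at line 1 remove [jur] add [uig,vobsk] -> 5 lines: rkyg uig vobsk dutv ximta
Final line count: 5

Answer: 5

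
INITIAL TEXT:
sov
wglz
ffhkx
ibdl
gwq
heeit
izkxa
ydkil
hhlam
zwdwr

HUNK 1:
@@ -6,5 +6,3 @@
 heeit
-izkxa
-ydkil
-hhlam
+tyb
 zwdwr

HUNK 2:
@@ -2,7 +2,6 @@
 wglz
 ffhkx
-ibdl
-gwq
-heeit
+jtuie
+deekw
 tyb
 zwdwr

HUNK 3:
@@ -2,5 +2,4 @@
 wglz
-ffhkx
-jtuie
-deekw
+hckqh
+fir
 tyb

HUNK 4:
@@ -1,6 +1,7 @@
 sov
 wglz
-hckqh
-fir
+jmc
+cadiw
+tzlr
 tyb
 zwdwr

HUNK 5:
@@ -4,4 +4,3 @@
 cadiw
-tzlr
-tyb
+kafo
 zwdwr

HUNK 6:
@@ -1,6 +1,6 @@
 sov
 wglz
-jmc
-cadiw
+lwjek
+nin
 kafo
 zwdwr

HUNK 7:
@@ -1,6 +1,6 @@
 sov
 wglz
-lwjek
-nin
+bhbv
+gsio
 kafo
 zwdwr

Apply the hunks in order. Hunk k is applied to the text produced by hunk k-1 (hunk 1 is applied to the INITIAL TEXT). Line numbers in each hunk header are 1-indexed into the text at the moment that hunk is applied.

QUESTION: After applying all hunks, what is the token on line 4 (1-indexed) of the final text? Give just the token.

Hunk 1: at line 6 remove [izkxa,ydkil,hhlam] add [tyb] -> 8 lines: sov wglz ffhkx ibdl gwq heeit tyb zwdwr
Hunk 2: at line 2 remove [ibdl,gwq,heeit] add [jtuie,deekw] -> 7 lines: sov wglz ffhkx jtuie deekw tyb zwdwr
Hunk 3: at line 2 remove [ffhkx,jtuie,deekw] add [hckqh,fir] -> 6 lines: sov wglz hckqh fir tyb zwdwr
Hunk 4: at line 1 remove [hckqh,fir] add [jmc,cadiw,tzlr] -> 7 lines: sov wglz jmc cadiw tzlr tyb zwdwr
Hunk 5: at line 4 remove [tzlr,tyb] add [kafo] -> 6 lines: sov wglz jmc cadiw kafo zwdwr
Hunk 6: at line 1 remove [jmc,cadiw] add [lwjek,nin] -> 6 lines: sov wglz lwjek nin kafo zwdwr
Hunk 7: at line 1 remove [lwjek,nin] add [bhbv,gsio] -> 6 lines: sov wglz bhbv gsio kafo zwdwr
Final line 4: gsio

Answer: gsio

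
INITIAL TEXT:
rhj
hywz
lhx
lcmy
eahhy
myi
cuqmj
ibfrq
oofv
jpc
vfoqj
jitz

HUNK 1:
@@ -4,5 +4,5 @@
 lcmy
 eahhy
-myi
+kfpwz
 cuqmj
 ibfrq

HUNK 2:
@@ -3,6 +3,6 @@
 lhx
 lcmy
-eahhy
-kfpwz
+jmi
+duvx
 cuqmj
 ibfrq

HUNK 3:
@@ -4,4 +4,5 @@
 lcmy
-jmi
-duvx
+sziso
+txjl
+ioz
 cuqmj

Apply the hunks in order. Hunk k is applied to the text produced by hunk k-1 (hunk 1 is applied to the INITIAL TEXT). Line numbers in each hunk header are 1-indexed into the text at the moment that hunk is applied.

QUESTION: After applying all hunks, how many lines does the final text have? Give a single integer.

Answer: 13

Derivation:
Hunk 1: at line 4 remove [myi] add [kfpwz] -> 12 lines: rhj hywz lhx lcmy eahhy kfpwz cuqmj ibfrq oofv jpc vfoqj jitz
Hunk 2: at line 3 remove [eahhy,kfpwz] add [jmi,duvx] -> 12 lines: rhj hywz lhx lcmy jmi duvx cuqmj ibfrq oofv jpc vfoqj jitz
Hunk 3: at line 4 remove [jmi,duvx] add [sziso,txjl,ioz] -> 13 lines: rhj hywz lhx lcmy sziso txjl ioz cuqmj ibfrq oofv jpc vfoqj jitz
Final line count: 13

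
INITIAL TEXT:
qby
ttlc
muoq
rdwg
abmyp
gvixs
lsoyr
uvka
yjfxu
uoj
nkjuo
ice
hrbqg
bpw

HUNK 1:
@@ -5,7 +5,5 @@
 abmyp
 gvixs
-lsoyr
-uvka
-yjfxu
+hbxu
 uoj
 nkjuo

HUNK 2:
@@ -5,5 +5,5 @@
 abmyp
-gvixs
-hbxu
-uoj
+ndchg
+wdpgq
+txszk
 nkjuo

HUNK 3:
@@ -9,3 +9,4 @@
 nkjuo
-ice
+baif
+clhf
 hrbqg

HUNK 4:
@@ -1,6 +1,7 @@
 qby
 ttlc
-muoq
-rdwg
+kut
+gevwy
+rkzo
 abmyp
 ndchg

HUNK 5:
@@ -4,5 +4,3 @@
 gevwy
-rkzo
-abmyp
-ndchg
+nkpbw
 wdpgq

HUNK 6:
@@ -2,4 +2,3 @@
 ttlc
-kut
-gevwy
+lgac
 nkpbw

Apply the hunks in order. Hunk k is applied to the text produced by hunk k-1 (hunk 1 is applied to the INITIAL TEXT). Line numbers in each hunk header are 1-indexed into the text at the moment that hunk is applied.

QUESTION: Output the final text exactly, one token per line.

Hunk 1: at line 5 remove [lsoyr,uvka,yjfxu] add [hbxu] -> 12 lines: qby ttlc muoq rdwg abmyp gvixs hbxu uoj nkjuo ice hrbqg bpw
Hunk 2: at line 5 remove [gvixs,hbxu,uoj] add [ndchg,wdpgq,txszk] -> 12 lines: qby ttlc muoq rdwg abmyp ndchg wdpgq txszk nkjuo ice hrbqg bpw
Hunk 3: at line 9 remove [ice] add [baif,clhf] -> 13 lines: qby ttlc muoq rdwg abmyp ndchg wdpgq txszk nkjuo baif clhf hrbqg bpw
Hunk 4: at line 1 remove [muoq,rdwg] add [kut,gevwy,rkzo] -> 14 lines: qby ttlc kut gevwy rkzo abmyp ndchg wdpgq txszk nkjuo baif clhf hrbqg bpw
Hunk 5: at line 4 remove [rkzo,abmyp,ndchg] add [nkpbw] -> 12 lines: qby ttlc kut gevwy nkpbw wdpgq txszk nkjuo baif clhf hrbqg bpw
Hunk 6: at line 2 remove [kut,gevwy] add [lgac] -> 11 lines: qby ttlc lgac nkpbw wdpgq txszk nkjuo baif clhf hrbqg bpw

Answer: qby
ttlc
lgac
nkpbw
wdpgq
txszk
nkjuo
baif
clhf
hrbqg
bpw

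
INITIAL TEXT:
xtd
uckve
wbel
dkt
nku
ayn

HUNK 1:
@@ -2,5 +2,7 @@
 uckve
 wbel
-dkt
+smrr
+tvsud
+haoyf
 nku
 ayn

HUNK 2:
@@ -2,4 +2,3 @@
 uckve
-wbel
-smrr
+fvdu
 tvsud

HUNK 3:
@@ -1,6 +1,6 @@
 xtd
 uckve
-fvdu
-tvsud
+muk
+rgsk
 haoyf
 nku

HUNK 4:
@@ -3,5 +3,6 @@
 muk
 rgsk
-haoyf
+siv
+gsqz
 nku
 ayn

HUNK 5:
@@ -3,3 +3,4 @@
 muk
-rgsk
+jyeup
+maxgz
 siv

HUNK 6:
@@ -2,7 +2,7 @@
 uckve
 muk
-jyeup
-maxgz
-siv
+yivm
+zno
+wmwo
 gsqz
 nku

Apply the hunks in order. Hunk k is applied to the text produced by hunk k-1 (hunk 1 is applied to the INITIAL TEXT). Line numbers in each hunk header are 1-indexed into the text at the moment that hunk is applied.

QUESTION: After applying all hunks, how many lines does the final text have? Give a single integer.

Answer: 9

Derivation:
Hunk 1: at line 2 remove [dkt] add [smrr,tvsud,haoyf] -> 8 lines: xtd uckve wbel smrr tvsud haoyf nku ayn
Hunk 2: at line 2 remove [wbel,smrr] add [fvdu] -> 7 lines: xtd uckve fvdu tvsud haoyf nku ayn
Hunk 3: at line 1 remove [fvdu,tvsud] add [muk,rgsk] -> 7 lines: xtd uckve muk rgsk haoyf nku ayn
Hunk 4: at line 3 remove [haoyf] add [siv,gsqz] -> 8 lines: xtd uckve muk rgsk siv gsqz nku ayn
Hunk 5: at line 3 remove [rgsk] add [jyeup,maxgz] -> 9 lines: xtd uckve muk jyeup maxgz siv gsqz nku ayn
Hunk 6: at line 2 remove [jyeup,maxgz,siv] add [yivm,zno,wmwo] -> 9 lines: xtd uckve muk yivm zno wmwo gsqz nku ayn
Final line count: 9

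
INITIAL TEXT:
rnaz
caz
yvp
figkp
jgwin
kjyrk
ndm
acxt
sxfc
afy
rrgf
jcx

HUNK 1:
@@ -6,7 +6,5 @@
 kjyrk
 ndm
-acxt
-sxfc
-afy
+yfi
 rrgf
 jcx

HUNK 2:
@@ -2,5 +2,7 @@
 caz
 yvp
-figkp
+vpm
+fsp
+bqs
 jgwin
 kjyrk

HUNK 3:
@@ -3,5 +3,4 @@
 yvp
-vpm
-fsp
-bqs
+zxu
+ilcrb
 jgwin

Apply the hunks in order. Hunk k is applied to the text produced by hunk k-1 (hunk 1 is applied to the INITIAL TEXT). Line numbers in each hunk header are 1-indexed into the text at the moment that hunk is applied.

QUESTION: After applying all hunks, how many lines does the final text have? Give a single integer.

Answer: 11

Derivation:
Hunk 1: at line 6 remove [acxt,sxfc,afy] add [yfi] -> 10 lines: rnaz caz yvp figkp jgwin kjyrk ndm yfi rrgf jcx
Hunk 2: at line 2 remove [figkp] add [vpm,fsp,bqs] -> 12 lines: rnaz caz yvp vpm fsp bqs jgwin kjyrk ndm yfi rrgf jcx
Hunk 3: at line 3 remove [vpm,fsp,bqs] add [zxu,ilcrb] -> 11 lines: rnaz caz yvp zxu ilcrb jgwin kjyrk ndm yfi rrgf jcx
Final line count: 11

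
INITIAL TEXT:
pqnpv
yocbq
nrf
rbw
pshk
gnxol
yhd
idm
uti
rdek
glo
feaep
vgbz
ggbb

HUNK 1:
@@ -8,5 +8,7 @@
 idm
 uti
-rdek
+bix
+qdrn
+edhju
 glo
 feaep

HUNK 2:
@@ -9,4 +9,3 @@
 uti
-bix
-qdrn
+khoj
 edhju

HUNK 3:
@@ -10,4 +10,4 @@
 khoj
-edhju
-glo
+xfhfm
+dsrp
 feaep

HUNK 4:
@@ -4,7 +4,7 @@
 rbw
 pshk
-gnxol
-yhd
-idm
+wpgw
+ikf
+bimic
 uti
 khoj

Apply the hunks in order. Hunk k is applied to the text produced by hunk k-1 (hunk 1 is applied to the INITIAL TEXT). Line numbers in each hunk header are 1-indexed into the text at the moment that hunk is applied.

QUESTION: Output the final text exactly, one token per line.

Hunk 1: at line 8 remove [rdek] add [bix,qdrn,edhju] -> 16 lines: pqnpv yocbq nrf rbw pshk gnxol yhd idm uti bix qdrn edhju glo feaep vgbz ggbb
Hunk 2: at line 9 remove [bix,qdrn] add [khoj] -> 15 lines: pqnpv yocbq nrf rbw pshk gnxol yhd idm uti khoj edhju glo feaep vgbz ggbb
Hunk 3: at line 10 remove [edhju,glo] add [xfhfm,dsrp] -> 15 lines: pqnpv yocbq nrf rbw pshk gnxol yhd idm uti khoj xfhfm dsrp feaep vgbz ggbb
Hunk 4: at line 4 remove [gnxol,yhd,idm] add [wpgw,ikf,bimic] -> 15 lines: pqnpv yocbq nrf rbw pshk wpgw ikf bimic uti khoj xfhfm dsrp feaep vgbz ggbb

Answer: pqnpv
yocbq
nrf
rbw
pshk
wpgw
ikf
bimic
uti
khoj
xfhfm
dsrp
feaep
vgbz
ggbb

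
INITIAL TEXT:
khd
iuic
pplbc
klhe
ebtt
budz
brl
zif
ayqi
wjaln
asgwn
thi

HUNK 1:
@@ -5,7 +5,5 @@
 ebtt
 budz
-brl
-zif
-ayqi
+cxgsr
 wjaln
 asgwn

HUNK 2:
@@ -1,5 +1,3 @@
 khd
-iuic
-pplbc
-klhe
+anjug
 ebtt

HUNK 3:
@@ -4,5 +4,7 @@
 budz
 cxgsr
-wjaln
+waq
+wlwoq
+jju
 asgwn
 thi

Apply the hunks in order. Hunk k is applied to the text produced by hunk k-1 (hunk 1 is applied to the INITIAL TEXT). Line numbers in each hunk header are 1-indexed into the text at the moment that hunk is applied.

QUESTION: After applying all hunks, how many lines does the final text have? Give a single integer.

Answer: 10

Derivation:
Hunk 1: at line 5 remove [brl,zif,ayqi] add [cxgsr] -> 10 lines: khd iuic pplbc klhe ebtt budz cxgsr wjaln asgwn thi
Hunk 2: at line 1 remove [iuic,pplbc,klhe] add [anjug] -> 8 lines: khd anjug ebtt budz cxgsr wjaln asgwn thi
Hunk 3: at line 4 remove [wjaln] add [waq,wlwoq,jju] -> 10 lines: khd anjug ebtt budz cxgsr waq wlwoq jju asgwn thi
Final line count: 10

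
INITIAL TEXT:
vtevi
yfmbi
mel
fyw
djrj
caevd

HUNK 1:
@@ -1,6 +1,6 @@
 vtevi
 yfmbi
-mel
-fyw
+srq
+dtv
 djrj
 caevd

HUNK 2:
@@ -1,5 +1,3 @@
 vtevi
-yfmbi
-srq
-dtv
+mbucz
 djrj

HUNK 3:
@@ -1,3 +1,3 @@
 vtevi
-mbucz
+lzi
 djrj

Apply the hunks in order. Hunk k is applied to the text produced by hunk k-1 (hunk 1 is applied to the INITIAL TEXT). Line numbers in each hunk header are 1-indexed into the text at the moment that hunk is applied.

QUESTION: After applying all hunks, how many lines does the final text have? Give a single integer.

Hunk 1: at line 1 remove [mel,fyw] add [srq,dtv] -> 6 lines: vtevi yfmbi srq dtv djrj caevd
Hunk 2: at line 1 remove [yfmbi,srq,dtv] add [mbucz] -> 4 lines: vtevi mbucz djrj caevd
Hunk 3: at line 1 remove [mbucz] add [lzi] -> 4 lines: vtevi lzi djrj caevd
Final line count: 4

Answer: 4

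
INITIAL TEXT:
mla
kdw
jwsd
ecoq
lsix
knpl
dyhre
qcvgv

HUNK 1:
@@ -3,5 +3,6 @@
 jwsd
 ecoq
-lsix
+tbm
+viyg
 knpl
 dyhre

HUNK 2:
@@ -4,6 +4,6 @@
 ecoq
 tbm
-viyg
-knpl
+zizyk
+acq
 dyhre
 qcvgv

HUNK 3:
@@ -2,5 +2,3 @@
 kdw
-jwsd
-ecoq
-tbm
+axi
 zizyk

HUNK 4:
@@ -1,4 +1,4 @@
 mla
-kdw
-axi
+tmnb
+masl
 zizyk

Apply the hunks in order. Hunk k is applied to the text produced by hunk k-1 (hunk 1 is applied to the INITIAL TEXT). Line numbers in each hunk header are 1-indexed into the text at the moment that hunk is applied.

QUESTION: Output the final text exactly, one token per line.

Answer: mla
tmnb
masl
zizyk
acq
dyhre
qcvgv

Derivation:
Hunk 1: at line 3 remove [lsix] add [tbm,viyg] -> 9 lines: mla kdw jwsd ecoq tbm viyg knpl dyhre qcvgv
Hunk 2: at line 4 remove [viyg,knpl] add [zizyk,acq] -> 9 lines: mla kdw jwsd ecoq tbm zizyk acq dyhre qcvgv
Hunk 3: at line 2 remove [jwsd,ecoq,tbm] add [axi] -> 7 lines: mla kdw axi zizyk acq dyhre qcvgv
Hunk 4: at line 1 remove [kdw,axi] add [tmnb,masl] -> 7 lines: mla tmnb masl zizyk acq dyhre qcvgv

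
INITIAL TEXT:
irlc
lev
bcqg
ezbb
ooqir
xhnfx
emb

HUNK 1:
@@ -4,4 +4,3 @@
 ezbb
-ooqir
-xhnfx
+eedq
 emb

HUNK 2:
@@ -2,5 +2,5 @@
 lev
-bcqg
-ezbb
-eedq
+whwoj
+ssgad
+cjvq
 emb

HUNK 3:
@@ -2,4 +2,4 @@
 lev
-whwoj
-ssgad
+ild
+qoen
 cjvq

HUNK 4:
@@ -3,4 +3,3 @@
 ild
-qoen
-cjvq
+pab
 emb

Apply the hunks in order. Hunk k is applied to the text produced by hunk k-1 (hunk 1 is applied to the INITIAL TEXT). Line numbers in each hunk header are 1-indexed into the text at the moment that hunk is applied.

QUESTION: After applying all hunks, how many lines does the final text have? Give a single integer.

Answer: 5

Derivation:
Hunk 1: at line 4 remove [ooqir,xhnfx] add [eedq] -> 6 lines: irlc lev bcqg ezbb eedq emb
Hunk 2: at line 2 remove [bcqg,ezbb,eedq] add [whwoj,ssgad,cjvq] -> 6 lines: irlc lev whwoj ssgad cjvq emb
Hunk 3: at line 2 remove [whwoj,ssgad] add [ild,qoen] -> 6 lines: irlc lev ild qoen cjvq emb
Hunk 4: at line 3 remove [qoen,cjvq] add [pab] -> 5 lines: irlc lev ild pab emb
Final line count: 5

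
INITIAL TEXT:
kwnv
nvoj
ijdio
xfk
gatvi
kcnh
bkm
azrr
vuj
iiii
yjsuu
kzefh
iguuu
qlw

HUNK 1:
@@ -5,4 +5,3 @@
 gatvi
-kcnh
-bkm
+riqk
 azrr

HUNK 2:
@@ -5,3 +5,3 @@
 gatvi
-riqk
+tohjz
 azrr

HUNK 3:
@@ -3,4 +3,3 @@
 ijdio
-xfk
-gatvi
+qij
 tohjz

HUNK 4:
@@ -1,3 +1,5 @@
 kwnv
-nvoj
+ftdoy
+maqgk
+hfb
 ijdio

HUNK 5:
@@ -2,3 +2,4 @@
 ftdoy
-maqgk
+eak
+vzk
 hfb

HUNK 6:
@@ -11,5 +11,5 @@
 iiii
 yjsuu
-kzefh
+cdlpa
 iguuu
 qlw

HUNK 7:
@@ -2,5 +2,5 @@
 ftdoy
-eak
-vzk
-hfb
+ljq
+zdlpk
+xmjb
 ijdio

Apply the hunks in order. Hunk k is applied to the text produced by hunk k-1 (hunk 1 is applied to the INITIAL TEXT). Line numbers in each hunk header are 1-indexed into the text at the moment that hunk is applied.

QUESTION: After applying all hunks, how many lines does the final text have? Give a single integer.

Answer: 15

Derivation:
Hunk 1: at line 5 remove [kcnh,bkm] add [riqk] -> 13 lines: kwnv nvoj ijdio xfk gatvi riqk azrr vuj iiii yjsuu kzefh iguuu qlw
Hunk 2: at line 5 remove [riqk] add [tohjz] -> 13 lines: kwnv nvoj ijdio xfk gatvi tohjz azrr vuj iiii yjsuu kzefh iguuu qlw
Hunk 3: at line 3 remove [xfk,gatvi] add [qij] -> 12 lines: kwnv nvoj ijdio qij tohjz azrr vuj iiii yjsuu kzefh iguuu qlw
Hunk 4: at line 1 remove [nvoj] add [ftdoy,maqgk,hfb] -> 14 lines: kwnv ftdoy maqgk hfb ijdio qij tohjz azrr vuj iiii yjsuu kzefh iguuu qlw
Hunk 5: at line 2 remove [maqgk] add [eak,vzk] -> 15 lines: kwnv ftdoy eak vzk hfb ijdio qij tohjz azrr vuj iiii yjsuu kzefh iguuu qlw
Hunk 6: at line 11 remove [kzefh] add [cdlpa] -> 15 lines: kwnv ftdoy eak vzk hfb ijdio qij tohjz azrr vuj iiii yjsuu cdlpa iguuu qlw
Hunk 7: at line 2 remove [eak,vzk,hfb] add [ljq,zdlpk,xmjb] -> 15 lines: kwnv ftdoy ljq zdlpk xmjb ijdio qij tohjz azrr vuj iiii yjsuu cdlpa iguuu qlw
Final line count: 15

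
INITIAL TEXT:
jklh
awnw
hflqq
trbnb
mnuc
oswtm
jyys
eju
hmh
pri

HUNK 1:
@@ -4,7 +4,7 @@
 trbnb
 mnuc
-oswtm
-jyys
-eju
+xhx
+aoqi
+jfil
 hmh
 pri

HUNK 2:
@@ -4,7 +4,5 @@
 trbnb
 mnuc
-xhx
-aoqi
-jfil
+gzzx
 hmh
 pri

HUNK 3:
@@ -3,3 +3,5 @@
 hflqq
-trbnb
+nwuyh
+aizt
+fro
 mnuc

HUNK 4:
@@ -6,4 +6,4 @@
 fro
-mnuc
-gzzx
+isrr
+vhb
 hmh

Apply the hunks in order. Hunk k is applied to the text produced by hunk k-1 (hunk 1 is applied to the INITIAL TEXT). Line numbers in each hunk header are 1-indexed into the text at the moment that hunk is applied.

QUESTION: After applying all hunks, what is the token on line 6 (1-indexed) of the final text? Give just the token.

Hunk 1: at line 4 remove [oswtm,jyys,eju] add [xhx,aoqi,jfil] -> 10 lines: jklh awnw hflqq trbnb mnuc xhx aoqi jfil hmh pri
Hunk 2: at line 4 remove [xhx,aoqi,jfil] add [gzzx] -> 8 lines: jklh awnw hflqq trbnb mnuc gzzx hmh pri
Hunk 3: at line 3 remove [trbnb] add [nwuyh,aizt,fro] -> 10 lines: jklh awnw hflqq nwuyh aizt fro mnuc gzzx hmh pri
Hunk 4: at line 6 remove [mnuc,gzzx] add [isrr,vhb] -> 10 lines: jklh awnw hflqq nwuyh aizt fro isrr vhb hmh pri
Final line 6: fro

Answer: fro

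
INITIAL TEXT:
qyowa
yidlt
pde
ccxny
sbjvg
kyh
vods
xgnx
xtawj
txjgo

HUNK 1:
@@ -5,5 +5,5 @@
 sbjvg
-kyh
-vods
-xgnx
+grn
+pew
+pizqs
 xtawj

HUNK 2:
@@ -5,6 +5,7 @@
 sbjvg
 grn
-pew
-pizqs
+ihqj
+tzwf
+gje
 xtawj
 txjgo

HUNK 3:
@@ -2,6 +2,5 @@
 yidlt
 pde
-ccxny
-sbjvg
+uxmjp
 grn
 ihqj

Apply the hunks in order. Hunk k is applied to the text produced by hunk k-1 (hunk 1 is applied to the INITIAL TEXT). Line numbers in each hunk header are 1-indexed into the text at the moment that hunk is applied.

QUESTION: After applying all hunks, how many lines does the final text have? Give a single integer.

Answer: 10

Derivation:
Hunk 1: at line 5 remove [kyh,vods,xgnx] add [grn,pew,pizqs] -> 10 lines: qyowa yidlt pde ccxny sbjvg grn pew pizqs xtawj txjgo
Hunk 2: at line 5 remove [pew,pizqs] add [ihqj,tzwf,gje] -> 11 lines: qyowa yidlt pde ccxny sbjvg grn ihqj tzwf gje xtawj txjgo
Hunk 3: at line 2 remove [ccxny,sbjvg] add [uxmjp] -> 10 lines: qyowa yidlt pde uxmjp grn ihqj tzwf gje xtawj txjgo
Final line count: 10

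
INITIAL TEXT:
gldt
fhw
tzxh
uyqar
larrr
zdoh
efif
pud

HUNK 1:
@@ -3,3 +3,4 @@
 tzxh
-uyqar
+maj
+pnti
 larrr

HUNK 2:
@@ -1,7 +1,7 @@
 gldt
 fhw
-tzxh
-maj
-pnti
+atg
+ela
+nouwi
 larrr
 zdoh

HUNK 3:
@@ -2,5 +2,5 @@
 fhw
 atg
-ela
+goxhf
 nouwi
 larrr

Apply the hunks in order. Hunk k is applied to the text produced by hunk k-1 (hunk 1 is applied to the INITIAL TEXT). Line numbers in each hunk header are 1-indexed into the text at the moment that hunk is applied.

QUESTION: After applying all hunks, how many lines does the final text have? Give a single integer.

Answer: 9

Derivation:
Hunk 1: at line 3 remove [uyqar] add [maj,pnti] -> 9 lines: gldt fhw tzxh maj pnti larrr zdoh efif pud
Hunk 2: at line 1 remove [tzxh,maj,pnti] add [atg,ela,nouwi] -> 9 lines: gldt fhw atg ela nouwi larrr zdoh efif pud
Hunk 3: at line 2 remove [ela] add [goxhf] -> 9 lines: gldt fhw atg goxhf nouwi larrr zdoh efif pud
Final line count: 9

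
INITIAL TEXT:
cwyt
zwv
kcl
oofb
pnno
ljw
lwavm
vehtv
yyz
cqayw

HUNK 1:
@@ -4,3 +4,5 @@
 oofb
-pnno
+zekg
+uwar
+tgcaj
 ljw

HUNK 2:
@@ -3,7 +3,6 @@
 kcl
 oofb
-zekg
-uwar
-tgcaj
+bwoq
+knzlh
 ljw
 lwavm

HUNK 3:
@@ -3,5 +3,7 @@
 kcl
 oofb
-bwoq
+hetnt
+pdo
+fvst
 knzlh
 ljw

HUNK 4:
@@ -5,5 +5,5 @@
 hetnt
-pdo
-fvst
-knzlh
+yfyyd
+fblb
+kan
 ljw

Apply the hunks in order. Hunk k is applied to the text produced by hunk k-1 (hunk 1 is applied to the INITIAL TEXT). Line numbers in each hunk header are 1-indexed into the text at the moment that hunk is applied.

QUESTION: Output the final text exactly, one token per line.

Answer: cwyt
zwv
kcl
oofb
hetnt
yfyyd
fblb
kan
ljw
lwavm
vehtv
yyz
cqayw

Derivation:
Hunk 1: at line 4 remove [pnno] add [zekg,uwar,tgcaj] -> 12 lines: cwyt zwv kcl oofb zekg uwar tgcaj ljw lwavm vehtv yyz cqayw
Hunk 2: at line 3 remove [zekg,uwar,tgcaj] add [bwoq,knzlh] -> 11 lines: cwyt zwv kcl oofb bwoq knzlh ljw lwavm vehtv yyz cqayw
Hunk 3: at line 3 remove [bwoq] add [hetnt,pdo,fvst] -> 13 lines: cwyt zwv kcl oofb hetnt pdo fvst knzlh ljw lwavm vehtv yyz cqayw
Hunk 4: at line 5 remove [pdo,fvst,knzlh] add [yfyyd,fblb,kan] -> 13 lines: cwyt zwv kcl oofb hetnt yfyyd fblb kan ljw lwavm vehtv yyz cqayw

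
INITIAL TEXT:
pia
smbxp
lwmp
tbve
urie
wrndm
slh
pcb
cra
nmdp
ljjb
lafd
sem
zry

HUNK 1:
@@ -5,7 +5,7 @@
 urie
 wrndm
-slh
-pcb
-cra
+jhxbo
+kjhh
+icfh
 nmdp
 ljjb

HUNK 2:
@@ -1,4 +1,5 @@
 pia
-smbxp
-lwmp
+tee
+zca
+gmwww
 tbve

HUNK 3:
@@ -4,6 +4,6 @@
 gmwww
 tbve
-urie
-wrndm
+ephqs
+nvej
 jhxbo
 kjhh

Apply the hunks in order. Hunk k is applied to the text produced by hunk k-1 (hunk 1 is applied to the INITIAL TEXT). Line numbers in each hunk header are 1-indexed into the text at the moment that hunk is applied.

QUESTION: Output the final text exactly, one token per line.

Hunk 1: at line 5 remove [slh,pcb,cra] add [jhxbo,kjhh,icfh] -> 14 lines: pia smbxp lwmp tbve urie wrndm jhxbo kjhh icfh nmdp ljjb lafd sem zry
Hunk 2: at line 1 remove [smbxp,lwmp] add [tee,zca,gmwww] -> 15 lines: pia tee zca gmwww tbve urie wrndm jhxbo kjhh icfh nmdp ljjb lafd sem zry
Hunk 3: at line 4 remove [urie,wrndm] add [ephqs,nvej] -> 15 lines: pia tee zca gmwww tbve ephqs nvej jhxbo kjhh icfh nmdp ljjb lafd sem zry

Answer: pia
tee
zca
gmwww
tbve
ephqs
nvej
jhxbo
kjhh
icfh
nmdp
ljjb
lafd
sem
zry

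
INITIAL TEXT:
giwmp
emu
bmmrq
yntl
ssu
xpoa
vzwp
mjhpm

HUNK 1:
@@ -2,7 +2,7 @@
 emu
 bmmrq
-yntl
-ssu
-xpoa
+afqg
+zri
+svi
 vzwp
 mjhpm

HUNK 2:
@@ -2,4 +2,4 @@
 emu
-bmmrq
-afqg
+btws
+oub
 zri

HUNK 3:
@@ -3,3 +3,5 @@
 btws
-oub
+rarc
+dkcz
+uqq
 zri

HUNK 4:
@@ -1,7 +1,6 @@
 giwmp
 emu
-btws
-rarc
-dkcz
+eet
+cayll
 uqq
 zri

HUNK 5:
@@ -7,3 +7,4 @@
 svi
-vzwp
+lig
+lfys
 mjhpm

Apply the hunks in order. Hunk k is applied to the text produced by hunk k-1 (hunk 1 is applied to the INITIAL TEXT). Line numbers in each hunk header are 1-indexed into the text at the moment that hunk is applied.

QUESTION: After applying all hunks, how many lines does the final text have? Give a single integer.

Answer: 10

Derivation:
Hunk 1: at line 2 remove [yntl,ssu,xpoa] add [afqg,zri,svi] -> 8 lines: giwmp emu bmmrq afqg zri svi vzwp mjhpm
Hunk 2: at line 2 remove [bmmrq,afqg] add [btws,oub] -> 8 lines: giwmp emu btws oub zri svi vzwp mjhpm
Hunk 3: at line 3 remove [oub] add [rarc,dkcz,uqq] -> 10 lines: giwmp emu btws rarc dkcz uqq zri svi vzwp mjhpm
Hunk 4: at line 1 remove [btws,rarc,dkcz] add [eet,cayll] -> 9 lines: giwmp emu eet cayll uqq zri svi vzwp mjhpm
Hunk 5: at line 7 remove [vzwp] add [lig,lfys] -> 10 lines: giwmp emu eet cayll uqq zri svi lig lfys mjhpm
Final line count: 10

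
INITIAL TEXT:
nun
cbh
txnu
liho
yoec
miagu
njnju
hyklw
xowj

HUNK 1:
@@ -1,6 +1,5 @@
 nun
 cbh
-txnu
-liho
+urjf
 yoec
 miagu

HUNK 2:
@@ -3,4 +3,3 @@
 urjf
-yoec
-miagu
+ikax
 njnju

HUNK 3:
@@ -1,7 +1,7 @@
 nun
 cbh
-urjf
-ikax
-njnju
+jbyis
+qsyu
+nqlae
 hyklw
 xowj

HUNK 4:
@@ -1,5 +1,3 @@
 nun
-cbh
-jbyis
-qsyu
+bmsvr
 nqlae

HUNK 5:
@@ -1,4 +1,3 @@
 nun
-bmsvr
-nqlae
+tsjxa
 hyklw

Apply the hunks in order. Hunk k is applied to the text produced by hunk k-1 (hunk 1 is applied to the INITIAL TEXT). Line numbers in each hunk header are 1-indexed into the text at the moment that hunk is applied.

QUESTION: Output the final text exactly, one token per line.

Answer: nun
tsjxa
hyklw
xowj

Derivation:
Hunk 1: at line 1 remove [txnu,liho] add [urjf] -> 8 lines: nun cbh urjf yoec miagu njnju hyklw xowj
Hunk 2: at line 3 remove [yoec,miagu] add [ikax] -> 7 lines: nun cbh urjf ikax njnju hyklw xowj
Hunk 3: at line 1 remove [urjf,ikax,njnju] add [jbyis,qsyu,nqlae] -> 7 lines: nun cbh jbyis qsyu nqlae hyklw xowj
Hunk 4: at line 1 remove [cbh,jbyis,qsyu] add [bmsvr] -> 5 lines: nun bmsvr nqlae hyklw xowj
Hunk 5: at line 1 remove [bmsvr,nqlae] add [tsjxa] -> 4 lines: nun tsjxa hyklw xowj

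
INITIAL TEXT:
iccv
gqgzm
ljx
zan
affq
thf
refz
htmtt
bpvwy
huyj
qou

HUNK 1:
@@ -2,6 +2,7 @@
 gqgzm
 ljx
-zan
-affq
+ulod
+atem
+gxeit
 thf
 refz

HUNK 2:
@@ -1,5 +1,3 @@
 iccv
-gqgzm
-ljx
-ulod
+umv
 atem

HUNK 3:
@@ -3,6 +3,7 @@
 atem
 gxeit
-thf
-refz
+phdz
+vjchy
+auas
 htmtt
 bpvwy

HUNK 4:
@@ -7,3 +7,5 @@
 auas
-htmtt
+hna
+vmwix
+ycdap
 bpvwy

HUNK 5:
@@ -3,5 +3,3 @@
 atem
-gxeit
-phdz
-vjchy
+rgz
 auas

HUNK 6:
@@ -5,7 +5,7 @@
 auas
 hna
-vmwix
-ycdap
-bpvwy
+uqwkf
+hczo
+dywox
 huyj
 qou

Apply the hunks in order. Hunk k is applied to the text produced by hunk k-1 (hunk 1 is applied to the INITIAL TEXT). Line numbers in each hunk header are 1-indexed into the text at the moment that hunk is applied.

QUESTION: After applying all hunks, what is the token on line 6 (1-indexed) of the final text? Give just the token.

Hunk 1: at line 2 remove [zan,affq] add [ulod,atem,gxeit] -> 12 lines: iccv gqgzm ljx ulod atem gxeit thf refz htmtt bpvwy huyj qou
Hunk 2: at line 1 remove [gqgzm,ljx,ulod] add [umv] -> 10 lines: iccv umv atem gxeit thf refz htmtt bpvwy huyj qou
Hunk 3: at line 3 remove [thf,refz] add [phdz,vjchy,auas] -> 11 lines: iccv umv atem gxeit phdz vjchy auas htmtt bpvwy huyj qou
Hunk 4: at line 7 remove [htmtt] add [hna,vmwix,ycdap] -> 13 lines: iccv umv atem gxeit phdz vjchy auas hna vmwix ycdap bpvwy huyj qou
Hunk 5: at line 3 remove [gxeit,phdz,vjchy] add [rgz] -> 11 lines: iccv umv atem rgz auas hna vmwix ycdap bpvwy huyj qou
Hunk 6: at line 5 remove [vmwix,ycdap,bpvwy] add [uqwkf,hczo,dywox] -> 11 lines: iccv umv atem rgz auas hna uqwkf hczo dywox huyj qou
Final line 6: hna

Answer: hna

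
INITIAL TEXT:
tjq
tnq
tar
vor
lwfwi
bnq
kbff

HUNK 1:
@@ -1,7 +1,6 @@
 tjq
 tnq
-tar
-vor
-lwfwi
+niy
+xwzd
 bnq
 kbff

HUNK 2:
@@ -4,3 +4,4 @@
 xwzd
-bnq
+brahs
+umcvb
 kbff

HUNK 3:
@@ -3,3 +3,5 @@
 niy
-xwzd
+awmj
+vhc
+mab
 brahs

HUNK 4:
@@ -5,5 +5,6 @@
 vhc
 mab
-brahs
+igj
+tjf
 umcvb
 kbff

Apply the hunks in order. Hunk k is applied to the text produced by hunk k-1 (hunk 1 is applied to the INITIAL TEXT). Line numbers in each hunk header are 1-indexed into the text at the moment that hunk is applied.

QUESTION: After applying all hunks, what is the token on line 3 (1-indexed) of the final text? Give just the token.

Answer: niy

Derivation:
Hunk 1: at line 1 remove [tar,vor,lwfwi] add [niy,xwzd] -> 6 lines: tjq tnq niy xwzd bnq kbff
Hunk 2: at line 4 remove [bnq] add [brahs,umcvb] -> 7 lines: tjq tnq niy xwzd brahs umcvb kbff
Hunk 3: at line 3 remove [xwzd] add [awmj,vhc,mab] -> 9 lines: tjq tnq niy awmj vhc mab brahs umcvb kbff
Hunk 4: at line 5 remove [brahs] add [igj,tjf] -> 10 lines: tjq tnq niy awmj vhc mab igj tjf umcvb kbff
Final line 3: niy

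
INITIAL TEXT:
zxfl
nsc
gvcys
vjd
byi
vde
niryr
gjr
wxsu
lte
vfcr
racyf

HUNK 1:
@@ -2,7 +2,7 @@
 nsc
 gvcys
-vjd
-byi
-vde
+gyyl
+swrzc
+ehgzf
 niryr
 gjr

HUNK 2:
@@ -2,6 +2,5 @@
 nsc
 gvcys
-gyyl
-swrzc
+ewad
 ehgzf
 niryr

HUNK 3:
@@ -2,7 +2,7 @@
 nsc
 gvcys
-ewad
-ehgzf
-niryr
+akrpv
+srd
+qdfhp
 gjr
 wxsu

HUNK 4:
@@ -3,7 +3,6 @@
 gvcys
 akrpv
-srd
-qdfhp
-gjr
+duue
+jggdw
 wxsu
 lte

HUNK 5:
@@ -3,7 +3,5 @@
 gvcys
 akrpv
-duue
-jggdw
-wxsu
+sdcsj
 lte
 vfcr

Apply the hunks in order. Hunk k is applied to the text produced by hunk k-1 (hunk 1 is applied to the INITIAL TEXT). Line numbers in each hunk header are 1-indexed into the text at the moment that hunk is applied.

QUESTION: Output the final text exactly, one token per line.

Answer: zxfl
nsc
gvcys
akrpv
sdcsj
lte
vfcr
racyf

Derivation:
Hunk 1: at line 2 remove [vjd,byi,vde] add [gyyl,swrzc,ehgzf] -> 12 lines: zxfl nsc gvcys gyyl swrzc ehgzf niryr gjr wxsu lte vfcr racyf
Hunk 2: at line 2 remove [gyyl,swrzc] add [ewad] -> 11 lines: zxfl nsc gvcys ewad ehgzf niryr gjr wxsu lte vfcr racyf
Hunk 3: at line 2 remove [ewad,ehgzf,niryr] add [akrpv,srd,qdfhp] -> 11 lines: zxfl nsc gvcys akrpv srd qdfhp gjr wxsu lte vfcr racyf
Hunk 4: at line 3 remove [srd,qdfhp,gjr] add [duue,jggdw] -> 10 lines: zxfl nsc gvcys akrpv duue jggdw wxsu lte vfcr racyf
Hunk 5: at line 3 remove [duue,jggdw,wxsu] add [sdcsj] -> 8 lines: zxfl nsc gvcys akrpv sdcsj lte vfcr racyf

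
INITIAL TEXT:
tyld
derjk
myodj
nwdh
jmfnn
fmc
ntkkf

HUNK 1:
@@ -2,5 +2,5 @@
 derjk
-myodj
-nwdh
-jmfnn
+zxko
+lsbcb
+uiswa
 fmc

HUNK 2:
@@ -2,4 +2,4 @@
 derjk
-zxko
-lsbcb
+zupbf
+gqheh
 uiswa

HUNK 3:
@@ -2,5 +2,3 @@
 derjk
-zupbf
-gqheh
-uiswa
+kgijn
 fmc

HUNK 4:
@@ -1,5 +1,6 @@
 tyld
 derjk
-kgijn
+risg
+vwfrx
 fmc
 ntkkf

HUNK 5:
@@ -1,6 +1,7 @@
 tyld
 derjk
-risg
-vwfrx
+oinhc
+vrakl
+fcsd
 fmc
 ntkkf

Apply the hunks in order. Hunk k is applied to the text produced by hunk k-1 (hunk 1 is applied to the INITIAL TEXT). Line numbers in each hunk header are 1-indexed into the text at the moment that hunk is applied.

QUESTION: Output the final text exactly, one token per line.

Answer: tyld
derjk
oinhc
vrakl
fcsd
fmc
ntkkf

Derivation:
Hunk 1: at line 2 remove [myodj,nwdh,jmfnn] add [zxko,lsbcb,uiswa] -> 7 lines: tyld derjk zxko lsbcb uiswa fmc ntkkf
Hunk 2: at line 2 remove [zxko,lsbcb] add [zupbf,gqheh] -> 7 lines: tyld derjk zupbf gqheh uiswa fmc ntkkf
Hunk 3: at line 2 remove [zupbf,gqheh,uiswa] add [kgijn] -> 5 lines: tyld derjk kgijn fmc ntkkf
Hunk 4: at line 1 remove [kgijn] add [risg,vwfrx] -> 6 lines: tyld derjk risg vwfrx fmc ntkkf
Hunk 5: at line 1 remove [risg,vwfrx] add [oinhc,vrakl,fcsd] -> 7 lines: tyld derjk oinhc vrakl fcsd fmc ntkkf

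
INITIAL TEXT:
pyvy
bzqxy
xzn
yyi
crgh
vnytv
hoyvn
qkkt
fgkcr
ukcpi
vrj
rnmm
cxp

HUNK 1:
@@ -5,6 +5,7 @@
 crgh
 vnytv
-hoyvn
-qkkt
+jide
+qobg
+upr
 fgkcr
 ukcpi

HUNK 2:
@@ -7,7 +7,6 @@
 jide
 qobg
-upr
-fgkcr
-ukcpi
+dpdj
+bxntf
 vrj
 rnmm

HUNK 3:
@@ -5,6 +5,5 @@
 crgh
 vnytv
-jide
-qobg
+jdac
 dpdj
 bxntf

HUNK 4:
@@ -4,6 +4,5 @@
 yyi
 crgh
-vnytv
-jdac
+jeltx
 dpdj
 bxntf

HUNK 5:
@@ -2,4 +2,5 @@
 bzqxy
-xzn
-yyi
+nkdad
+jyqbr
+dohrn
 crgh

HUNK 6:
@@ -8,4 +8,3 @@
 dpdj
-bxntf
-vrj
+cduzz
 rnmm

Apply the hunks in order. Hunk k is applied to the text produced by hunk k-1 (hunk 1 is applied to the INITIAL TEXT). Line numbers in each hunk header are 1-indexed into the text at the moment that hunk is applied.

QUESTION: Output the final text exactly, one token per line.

Answer: pyvy
bzqxy
nkdad
jyqbr
dohrn
crgh
jeltx
dpdj
cduzz
rnmm
cxp

Derivation:
Hunk 1: at line 5 remove [hoyvn,qkkt] add [jide,qobg,upr] -> 14 lines: pyvy bzqxy xzn yyi crgh vnytv jide qobg upr fgkcr ukcpi vrj rnmm cxp
Hunk 2: at line 7 remove [upr,fgkcr,ukcpi] add [dpdj,bxntf] -> 13 lines: pyvy bzqxy xzn yyi crgh vnytv jide qobg dpdj bxntf vrj rnmm cxp
Hunk 3: at line 5 remove [jide,qobg] add [jdac] -> 12 lines: pyvy bzqxy xzn yyi crgh vnytv jdac dpdj bxntf vrj rnmm cxp
Hunk 4: at line 4 remove [vnytv,jdac] add [jeltx] -> 11 lines: pyvy bzqxy xzn yyi crgh jeltx dpdj bxntf vrj rnmm cxp
Hunk 5: at line 2 remove [xzn,yyi] add [nkdad,jyqbr,dohrn] -> 12 lines: pyvy bzqxy nkdad jyqbr dohrn crgh jeltx dpdj bxntf vrj rnmm cxp
Hunk 6: at line 8 remove [bxntf,vrj] add [cduzz] -> 11 lines: pyvy bzqxy nkdad jyqbr dohrn crgh jeltx dpdj cduzz rnmm cxp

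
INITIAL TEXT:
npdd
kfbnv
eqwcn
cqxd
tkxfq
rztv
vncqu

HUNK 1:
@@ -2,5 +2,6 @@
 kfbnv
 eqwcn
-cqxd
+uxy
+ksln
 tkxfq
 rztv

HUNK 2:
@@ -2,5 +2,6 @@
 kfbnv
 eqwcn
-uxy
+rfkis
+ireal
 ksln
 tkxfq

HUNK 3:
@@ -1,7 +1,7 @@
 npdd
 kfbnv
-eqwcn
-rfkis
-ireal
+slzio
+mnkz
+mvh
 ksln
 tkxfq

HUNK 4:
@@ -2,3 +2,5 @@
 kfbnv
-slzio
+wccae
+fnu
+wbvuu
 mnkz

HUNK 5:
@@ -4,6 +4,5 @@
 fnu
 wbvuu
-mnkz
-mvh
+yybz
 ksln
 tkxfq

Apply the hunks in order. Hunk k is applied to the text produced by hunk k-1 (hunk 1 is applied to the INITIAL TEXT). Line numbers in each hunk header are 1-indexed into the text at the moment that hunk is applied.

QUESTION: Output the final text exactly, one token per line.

Hunk 1: at line 2 remove [cqxd] add [uxy,ksln] -> 8 lines: npdd kfbnv eqwcn uxy ksln tkxfq rztv vncqu
Hunk 2: at line 2 remove [uxy] add [rfkis,ireal] -> 9 lines: npdd kfbnv eqwcn rfkis ireal ksln tkxfq rztv vncqu
Hunk 3: at line 1 remove [eqwcn,rfkis,ireal] add [slzio,mnkz,mvh] -> 9 lines: npdd kfbnv slzio mnkz mvh ksln tkxfq rztv vncqu
Hunk 4: at line 2 remove [slzio] add [wccae,fnu,wbvuu] -> 11 lines: npdd kfbnv wccae fnu wbvuu mnkz mvh ksln tkxfq rztv vncqu
Hunk 5: at line 4 remove [mnkz,mvh] add [yybz] -> 10 lines: npdd kfbnv wccae fnu wbvuu yybz ksln tkxfq rztv vncqu

Answer: npdd
kfbnv
wccae
fnu
wbvuu
yybz
ksln
tkxfq
rztv
vncqu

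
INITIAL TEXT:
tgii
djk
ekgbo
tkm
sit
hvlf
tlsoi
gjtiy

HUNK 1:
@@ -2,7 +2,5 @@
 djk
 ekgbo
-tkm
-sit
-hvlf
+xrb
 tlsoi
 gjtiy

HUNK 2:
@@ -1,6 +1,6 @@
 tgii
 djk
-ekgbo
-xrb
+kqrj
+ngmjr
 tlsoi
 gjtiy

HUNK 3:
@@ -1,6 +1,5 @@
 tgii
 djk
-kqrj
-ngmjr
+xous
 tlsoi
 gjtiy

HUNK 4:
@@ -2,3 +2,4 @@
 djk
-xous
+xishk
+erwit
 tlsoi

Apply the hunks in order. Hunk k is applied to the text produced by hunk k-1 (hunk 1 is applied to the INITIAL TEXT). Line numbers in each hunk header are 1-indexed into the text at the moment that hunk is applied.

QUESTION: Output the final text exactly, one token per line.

Answer: tgii
djk
xishk
erwit
tlsoi
gjtiy

Derivation:
Hunk 1: at line 2 remove [tkm,sit,hvlf] add [xrb] -> 6 lines: tgii djk ekgbo xrb tlsoi gjtiy
Hunk 2: at line 1 remove [ekgbo,xrb] add [kqrj,ngmjr] -> 6 lines: tgii djk kqrj ngmjr tlsoi gjtiy
Hunk 3: at line 1 remove [kqrj,ngmjr] add [xous] -> 5 lines: tgii djk xous tlsoi gjtiy
Hunk 4: at line 2 remove [xous] add [xishk,erwit] -> 6 lines: tgii djk xishk erwit tlsoi gjtiy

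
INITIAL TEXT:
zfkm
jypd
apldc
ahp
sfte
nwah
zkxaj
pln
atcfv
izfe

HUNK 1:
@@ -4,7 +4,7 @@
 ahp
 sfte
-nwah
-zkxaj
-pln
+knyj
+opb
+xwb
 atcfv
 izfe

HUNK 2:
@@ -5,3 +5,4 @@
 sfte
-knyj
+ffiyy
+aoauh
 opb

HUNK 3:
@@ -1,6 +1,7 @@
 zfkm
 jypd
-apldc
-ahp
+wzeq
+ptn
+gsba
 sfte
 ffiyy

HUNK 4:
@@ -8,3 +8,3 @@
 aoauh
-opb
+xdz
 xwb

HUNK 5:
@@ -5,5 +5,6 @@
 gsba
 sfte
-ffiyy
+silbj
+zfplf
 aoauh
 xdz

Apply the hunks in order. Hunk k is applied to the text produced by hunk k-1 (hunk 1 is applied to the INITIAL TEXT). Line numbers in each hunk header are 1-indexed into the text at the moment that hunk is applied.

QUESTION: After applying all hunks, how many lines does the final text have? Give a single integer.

Answer: 13

Derivation:
Hunk 1: at line 4 remove [nwah,zkxaj,pln] add [knyj,opb,xwb] -> 10 lines: zfkm jypd apldc ahp sfte knyj opb xwb atcfv izfe
Hunk 2: at line 5 remove [knyj] add [ffiyy,aoauh] -> 11 lines: zfkm jypd apldc ahp sfte ffiyy aoauh opb xwb atcfv izfe
Hunk 3: at line 1 remove [apldc,ahp] add [wzeq,ptn,gsba] -> 12 lines: zfkm jypd wzeq ptn gsba sfte ffiyy aoauh opb xwb atcfv izfe
Hunk 4: at line 8 remove [opb] add [xdz] -> 12 lines: zfkm jypd wzeq ptn gsba sfte ffiyy aoauh xdz xwb atcfv izfe
Hunk 5: at line 5 remove [ffiyy] add [silbj,zfplf] -> 13 lines: zfkm jypd wzeq ptn gsba sfte silbj zfplf aoauh xdz xwb atcfv izfe
Final line count: 13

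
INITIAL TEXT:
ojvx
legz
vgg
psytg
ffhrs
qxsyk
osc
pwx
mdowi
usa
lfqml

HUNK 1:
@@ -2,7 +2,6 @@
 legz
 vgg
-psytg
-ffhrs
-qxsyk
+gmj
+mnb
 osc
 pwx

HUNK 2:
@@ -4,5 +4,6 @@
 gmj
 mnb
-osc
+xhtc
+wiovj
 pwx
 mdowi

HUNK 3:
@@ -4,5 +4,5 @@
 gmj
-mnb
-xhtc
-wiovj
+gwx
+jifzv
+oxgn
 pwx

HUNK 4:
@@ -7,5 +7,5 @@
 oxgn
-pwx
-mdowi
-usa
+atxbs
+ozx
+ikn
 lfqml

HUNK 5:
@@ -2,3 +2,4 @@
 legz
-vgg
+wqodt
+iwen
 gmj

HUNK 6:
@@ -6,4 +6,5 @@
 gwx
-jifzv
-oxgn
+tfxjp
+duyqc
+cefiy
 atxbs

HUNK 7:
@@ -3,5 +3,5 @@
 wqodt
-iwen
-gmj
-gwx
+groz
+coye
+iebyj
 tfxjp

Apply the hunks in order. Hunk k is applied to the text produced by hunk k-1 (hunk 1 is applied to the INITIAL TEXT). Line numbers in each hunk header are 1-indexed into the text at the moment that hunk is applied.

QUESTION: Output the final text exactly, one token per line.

Hunk 1: at line 2 remove [psytg,ffhrs,qxsyk] add [gmj,mnb] -> 10 lines: ojvx legz vgg gmj mnb osc pwx mdowi usa lfqml
Hunk 2: at line 4 remove [osc] add [xhtc,wiovj] -> 11 lines: ojvx legz vgg gmj mnb xhtc wiovj pwx mdowi usa lfqml
Hunk 3: at line 4 remove [mnb,xhtc,wiovj] add [gwx,jifzv,oxgn] -> 11 lines: ojvx legz vgg gmj gwx jifzv oxgn pwx mdowi usa lfqml
Hunk 4: at line 7 remove [pwx,mdowi,usa] add [atxbs,ozx,ikn] -> 11 lines: ojvx legz vgg gmj gwx jifzv oxgn atxbs ozx ikn lfqml
Hunk 5: at line 2 remove [vgg] add [wqodt,iwen] -> 12 lines: ojvx legz wqodt iwen gmj gwx jifzv oxgn atxbs ozx ikn lfqml
Hunk 6: at line 6 remove [jifzv,oxgn] add [tfxjp,duyqc,cefiy] -> 13 lines: ojvx legz wqodt iwen gmj gwx tfxjp duyqc cefiy atxbs ozx ikn lfqml
Hunk 7: at line 3 remove [iwen,gmj,gwx] add [groz,coye,iebyj] -> 13 lines: ojvx legz wqodt groz coye iebyj tfxjp duyqc cefiy atxbs ozx ikn lfqml

Answer: ojvx
legz
wqodt
groz
coye
iebyj
tfxjp
duyqc
cefiy
atxbs
ozx
ikn
lfqml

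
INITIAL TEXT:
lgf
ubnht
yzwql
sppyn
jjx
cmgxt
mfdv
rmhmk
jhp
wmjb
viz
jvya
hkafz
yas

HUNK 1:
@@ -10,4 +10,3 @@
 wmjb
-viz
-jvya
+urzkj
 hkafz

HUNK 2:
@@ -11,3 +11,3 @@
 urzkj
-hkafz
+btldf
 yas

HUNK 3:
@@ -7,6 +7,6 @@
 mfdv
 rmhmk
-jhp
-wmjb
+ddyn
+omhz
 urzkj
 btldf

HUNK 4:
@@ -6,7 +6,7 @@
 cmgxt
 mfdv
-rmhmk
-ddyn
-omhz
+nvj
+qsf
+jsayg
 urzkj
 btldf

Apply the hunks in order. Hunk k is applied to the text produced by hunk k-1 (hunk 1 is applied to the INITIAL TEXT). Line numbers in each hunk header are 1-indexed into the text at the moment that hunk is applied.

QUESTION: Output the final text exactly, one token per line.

Hunk 1: at line 10 remove [viz,jvya] add [urzkj] -> 13 lines: lgf ubnht yzwql sppyn jjx cmgxt mfdv rmhmk jhp wmjb urzkj hkafz yas
Hunk 2: at line 11 remove [hkafz] add [btldf] -> 13 lines: lgf ubnht yzwql sppyn jjx cmgxt mfdv rmhmk jhp wmjb urzkj btldf yas
Hunk 3: at line 7 remove [jhp,wmjb] add [ddyn,omhz] -> 13 lines: lgf ubnht yzwql sppyn jjx cmgxt mfdv rmhmk ddyn omhz urzkj btldf yas
Hunk 4: at line 6 remove [rmhmk,ddyn,omhz] add [nvj,qsf,jsayg] -> 13 lines: lgf ubnht yzwql sppyn jjx cmgxt mfdv nvj qsf jsayg urzkj btldf yas

Answer: lgf
ubnht
yzwql
sppyn
jjx
cmgxt
mfdv
nvj
qsf
jsayg
urzkj
btldf
yas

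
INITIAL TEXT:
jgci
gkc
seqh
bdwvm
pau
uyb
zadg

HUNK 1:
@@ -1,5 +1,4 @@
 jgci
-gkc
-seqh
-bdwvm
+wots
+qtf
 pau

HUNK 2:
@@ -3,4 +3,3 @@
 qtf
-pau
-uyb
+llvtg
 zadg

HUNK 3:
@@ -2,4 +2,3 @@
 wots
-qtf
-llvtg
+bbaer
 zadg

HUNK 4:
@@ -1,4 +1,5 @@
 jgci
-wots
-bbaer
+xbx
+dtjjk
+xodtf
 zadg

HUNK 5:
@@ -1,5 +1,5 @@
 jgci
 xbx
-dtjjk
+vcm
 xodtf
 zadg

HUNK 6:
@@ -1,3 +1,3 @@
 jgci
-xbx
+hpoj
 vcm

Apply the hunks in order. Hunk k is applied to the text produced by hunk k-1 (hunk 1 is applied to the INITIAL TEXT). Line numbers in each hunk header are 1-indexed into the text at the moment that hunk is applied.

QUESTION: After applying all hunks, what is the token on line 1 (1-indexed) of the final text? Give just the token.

Hunk 1: at line 1 remove [gkc,seqh,bdwvm] add [wots,qtf] -> 6 lines: jgci wots qtf pau uyb zadg
Hunk 2: at line 3 remove [pau,uyb] add [llvtg] -> 5 lines: jgci wots qtf llvtg zadg
Hunk 3: at line 2 remove [qtf,llvtg] add [bbaer] -> 4 lines: jgci wots bbaer zadg
Hunk 4: at line 1 remove [wots,bbaer] add [xbx,dtjjk,xodtf] -> 5 lines: jgci xbx dtjjk xodtf zadg
Hunk 5: at line 1 remove [dtjjk] add [vcm] -> 5 lines: jgci xbx vcm xodtf zadg
Hunk 6: at line 1 remove [xbx] add [hpoj] -> 5 lines: jgci hpoj vcm xodtf zadg
Final line 1: jgci

Answer: jgci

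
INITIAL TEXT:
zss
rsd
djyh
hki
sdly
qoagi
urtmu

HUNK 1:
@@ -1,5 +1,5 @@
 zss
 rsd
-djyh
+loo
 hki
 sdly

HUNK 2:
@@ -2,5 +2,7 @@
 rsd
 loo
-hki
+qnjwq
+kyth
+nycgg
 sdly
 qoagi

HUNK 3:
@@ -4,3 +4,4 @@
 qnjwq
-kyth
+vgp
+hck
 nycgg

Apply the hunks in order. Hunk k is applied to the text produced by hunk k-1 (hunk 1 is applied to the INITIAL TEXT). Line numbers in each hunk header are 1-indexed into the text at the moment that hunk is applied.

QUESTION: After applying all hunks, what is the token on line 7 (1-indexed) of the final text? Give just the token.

Hunk 1: at line 1 remove [djyh] add [loo] -> 7 lines: zss rsd loo hki sdly qoagi urtmu
Hunk 2: at line 2 remove [hki] add [qnjwq,kyth,nycgg] -> 9 lines: zss rsd loo qnjwq kyth nycgg sdly qoagi urtmu
Hunk 3: at line 4 remove [kyth] add [vgp,hck] -> 10 lines: zss rsd loo qnjwq vgp hck nycgg sdly qoagi urtmu
Final line 7: nycgg

Answer: nycgg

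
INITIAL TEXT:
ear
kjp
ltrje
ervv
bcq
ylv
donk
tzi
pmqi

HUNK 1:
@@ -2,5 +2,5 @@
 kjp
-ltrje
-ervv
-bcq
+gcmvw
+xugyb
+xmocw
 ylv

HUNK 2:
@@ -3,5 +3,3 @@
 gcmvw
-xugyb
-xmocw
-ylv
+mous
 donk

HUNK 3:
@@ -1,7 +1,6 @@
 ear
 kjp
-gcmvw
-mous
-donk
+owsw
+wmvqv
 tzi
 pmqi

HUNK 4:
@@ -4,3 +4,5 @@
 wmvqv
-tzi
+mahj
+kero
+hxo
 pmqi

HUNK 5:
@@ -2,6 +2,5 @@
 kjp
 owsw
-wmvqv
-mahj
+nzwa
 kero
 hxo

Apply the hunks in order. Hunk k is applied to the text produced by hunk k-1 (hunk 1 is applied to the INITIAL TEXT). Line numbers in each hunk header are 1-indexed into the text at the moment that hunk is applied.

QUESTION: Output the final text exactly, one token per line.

Answer: ear
kjp
owsw
nzwa
kero
hxo
pmqi

Derivation:
Hunk 1: at line 2 remove [ltrje,ervv,bcq] add [gcmvw,xugyb,xmocw] -> 9 lines: ear kjp gcmvw xugyb xmocw ylv donk tzi pmqi
Hunk 2: at line 3 remove [xugyb,xmocw,ylv] add [mous] -> 7 lines: ear kjp gcmvw mous donk tzi pmqi
Hunk 3: at line 1 remove [gcmvw,mous,donk] add [owsw,wmvqv] -> 6 lines: ear kjp owsw wmvqv tzi pmqi
Hunk 4: at line 4 remove [tzi] add [mahj,kero,hxo] -> 8 lines: ear kjp owsw wmvqv mahj kero hxo pmqi
Hunk 5: at line 2 remove [wmvqv,mahj] add [nzwa] -> 7 lines: ear kjp owsw nzwa kero hxo pmqi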